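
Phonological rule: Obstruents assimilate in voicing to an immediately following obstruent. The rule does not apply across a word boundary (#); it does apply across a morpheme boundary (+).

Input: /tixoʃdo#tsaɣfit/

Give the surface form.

[tixoʒdo#tsaxfit]

/ʃ/ before /d/ (voiced) → [ʒ]
/ɣ/ before /f/ (voiceless) → [x]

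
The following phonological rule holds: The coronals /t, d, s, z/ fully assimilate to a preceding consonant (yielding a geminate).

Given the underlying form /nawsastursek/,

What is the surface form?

/s/ after /w/ → [w] (total assimilation)
/t/ after /s/ → [s] (total assimilation)
/s/ after /r/ → [r] (total assimilation)

[nawwassurrek]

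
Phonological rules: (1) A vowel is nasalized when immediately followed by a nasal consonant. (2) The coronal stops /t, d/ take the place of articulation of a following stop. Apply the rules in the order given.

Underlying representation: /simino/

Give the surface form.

[sĩmĩno]

Rule 1: /i/ before nasal /m/ → [ĩ]
Rule 1: /i/ before nasal /n/ → [ĩ]
After rule 1: sĩmĩno
Rule 2: no segment meets the rule's conditions; no change.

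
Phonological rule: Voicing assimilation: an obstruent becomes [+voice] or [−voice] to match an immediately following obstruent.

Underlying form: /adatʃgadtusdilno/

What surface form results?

/tʃ/ before /g/ (voiced) → [dʒ]
/d/ before /t/ (voiceless) → [t]
/s/ before /d/ (voiced) → [z]

[adadʒgattuzdilno]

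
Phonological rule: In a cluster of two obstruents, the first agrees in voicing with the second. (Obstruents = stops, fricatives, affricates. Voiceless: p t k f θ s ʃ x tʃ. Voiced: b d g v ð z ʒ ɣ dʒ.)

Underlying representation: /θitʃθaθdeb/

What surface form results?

/θ/ before /d/ (voiced) → [ð]

[θitʃθaðdeb]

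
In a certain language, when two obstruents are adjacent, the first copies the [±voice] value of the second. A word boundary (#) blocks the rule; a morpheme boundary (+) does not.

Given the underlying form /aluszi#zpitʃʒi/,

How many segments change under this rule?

/s/ before /z/ (voiced) → [z]
/z/ before /p/ (voiceless) → [s]
/tʃ/ before /ʒ/ (voiced) → [dʒ]
3 segments change.

3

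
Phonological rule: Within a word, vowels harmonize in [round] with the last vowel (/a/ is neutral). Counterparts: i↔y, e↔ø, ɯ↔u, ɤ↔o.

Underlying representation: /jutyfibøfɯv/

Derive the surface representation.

[jɯtifibefɯv]

/u/ harmonizes with /ɯ/ ([-round]) → [ɯ]
/y/ harmonizes with /ɯ/ ([-round]) → [i]
/ø/ harmonizes with /ɯ/ ([-round]) → [e]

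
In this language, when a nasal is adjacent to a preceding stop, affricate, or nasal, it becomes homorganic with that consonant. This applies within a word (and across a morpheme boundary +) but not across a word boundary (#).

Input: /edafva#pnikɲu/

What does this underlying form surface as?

/n/ after /p/ (labial) → [m]
/ɲ/ after /k/ (velar) → [ŋ]

[edafva#pmikŋu]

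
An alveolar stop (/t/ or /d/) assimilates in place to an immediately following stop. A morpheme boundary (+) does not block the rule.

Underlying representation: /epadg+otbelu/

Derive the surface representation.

[epagg+opbelu]

/d/ before /g/ (velar) → [g]
/t/ before /b/ (labial) → [p]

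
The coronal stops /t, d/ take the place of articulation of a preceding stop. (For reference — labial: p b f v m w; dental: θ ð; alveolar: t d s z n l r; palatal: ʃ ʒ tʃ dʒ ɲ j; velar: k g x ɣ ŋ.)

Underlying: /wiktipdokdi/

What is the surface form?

[wikkipbokgi]

/t/ after /k/ (velar) → [k]
/d/ after /p/ (labial) → [b]
/d/ after /k/ (velar) → [g]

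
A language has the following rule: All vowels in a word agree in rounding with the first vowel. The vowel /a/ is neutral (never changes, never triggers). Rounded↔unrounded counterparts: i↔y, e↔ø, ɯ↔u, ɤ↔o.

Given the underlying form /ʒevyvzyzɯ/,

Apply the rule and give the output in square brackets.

[ʒevivzizɯ]

/y/ harmonizes with /e/ ([-round]) → [i]
/y/ harmonizes with /e/ ([-round]) → [i]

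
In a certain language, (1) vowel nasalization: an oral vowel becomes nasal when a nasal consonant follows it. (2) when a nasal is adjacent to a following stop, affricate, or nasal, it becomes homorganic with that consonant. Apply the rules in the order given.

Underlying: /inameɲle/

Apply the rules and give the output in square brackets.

[ĩnãmẽɲle]

Rule 1: /i/ before nasal /n/ → [ĩ]
Rule 1: /a/ before nasal /m/ → [ã]
Rule 1: /e/ before nasal /ɲ/ → [ẽ]
After rule 1: ĩnãmẽɲle
Rule 2: no segment meets the rule's conditions; no change.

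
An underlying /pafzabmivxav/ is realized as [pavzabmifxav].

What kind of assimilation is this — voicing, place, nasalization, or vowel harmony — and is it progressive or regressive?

/f/→[v] /v/→[f].
Each target copies a feature from the following segment, so the direction is regressive.

voicing assimilation, regressive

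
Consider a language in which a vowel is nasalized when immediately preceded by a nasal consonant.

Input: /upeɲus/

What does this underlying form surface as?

/u/ after nasal /ɲ/ → [ũ]

[upeɲũs]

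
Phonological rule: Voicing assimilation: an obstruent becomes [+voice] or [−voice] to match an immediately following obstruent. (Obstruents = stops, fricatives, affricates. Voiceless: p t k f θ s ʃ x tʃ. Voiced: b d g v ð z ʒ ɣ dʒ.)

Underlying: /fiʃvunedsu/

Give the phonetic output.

[fiʒvunetsu]

/ʃ/ before /v/ (voiced) → [ʒ]
/d/ before /s/ (voiceless) → [t]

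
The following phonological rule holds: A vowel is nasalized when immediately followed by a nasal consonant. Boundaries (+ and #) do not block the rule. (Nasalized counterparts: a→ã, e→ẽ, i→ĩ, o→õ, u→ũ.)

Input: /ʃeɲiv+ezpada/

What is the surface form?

[ʃẽɲiv+ezpada]

/e/ before nasal /ɲ/ → [ẽ]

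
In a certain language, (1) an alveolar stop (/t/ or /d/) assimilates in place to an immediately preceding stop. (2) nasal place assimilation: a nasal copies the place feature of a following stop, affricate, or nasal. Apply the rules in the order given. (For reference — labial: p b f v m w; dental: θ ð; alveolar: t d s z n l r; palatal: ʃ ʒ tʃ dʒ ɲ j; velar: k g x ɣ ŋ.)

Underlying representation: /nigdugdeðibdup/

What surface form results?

Rule 1: /d/ after /g/ (velar) → [g]
Rule 1: /d/ after /g/ (velar) → [g]
Rule 1: /d/ after /b/ (labial) → [b]
After rule 1: nigguggeðibbup
Rule 2: no segment meets the rule's conditions; no change.

[nigguggeðibbup]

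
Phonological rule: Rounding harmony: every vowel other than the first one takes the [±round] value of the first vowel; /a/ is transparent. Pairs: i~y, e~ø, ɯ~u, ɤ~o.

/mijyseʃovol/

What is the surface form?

/y/ harmonizes with /i/ ([-round]) → [i]
/o/ harmonizes with /i/ ([-round]) → [ɤ]
/o/ harmonizes with /i/ ([-round]) → [ɤ]

[mijiseʃɤvɤl]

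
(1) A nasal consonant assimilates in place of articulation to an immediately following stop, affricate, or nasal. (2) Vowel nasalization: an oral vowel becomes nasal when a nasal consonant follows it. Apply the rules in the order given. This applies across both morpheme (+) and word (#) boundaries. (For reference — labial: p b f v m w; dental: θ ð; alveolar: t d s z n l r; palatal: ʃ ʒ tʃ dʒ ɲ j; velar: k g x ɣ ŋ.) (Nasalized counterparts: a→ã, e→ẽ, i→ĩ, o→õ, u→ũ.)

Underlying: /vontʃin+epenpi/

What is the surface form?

[võɲtʃĩn+epẽmpi]

Rule 1: /n/ before /tʃ/ (palatal) → [ɲ]
Rule 1: /n/ before /p/ (labial) → [m]
After rule 1: voɲtʃin+epempi
Rule 2: /o/ before nasal /ɲ/ → [õ]
Rule 2: /i/ before nasal /n/ → [ĩ]
Rule 2: /e/ before nasal /m/ → [ẽ]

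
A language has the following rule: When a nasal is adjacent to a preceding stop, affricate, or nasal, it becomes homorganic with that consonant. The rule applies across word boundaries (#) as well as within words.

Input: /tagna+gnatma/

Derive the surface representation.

[tagŋa+gŋatna]

/n/ after /g/ (velar) → [ŋ]
/n/ after /g/ (velar) → [ŋ]
/m/ after /t/ (alveolar) → [n]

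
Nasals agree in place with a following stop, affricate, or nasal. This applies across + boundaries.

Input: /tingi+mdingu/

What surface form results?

/n/ before /g/ (velar) → [ŋ]
/m/ before /d/ (alveolar) → [n]
/n/ before /g/ (velar) → [ŋ]

[tiŋgi+ndiŋgu]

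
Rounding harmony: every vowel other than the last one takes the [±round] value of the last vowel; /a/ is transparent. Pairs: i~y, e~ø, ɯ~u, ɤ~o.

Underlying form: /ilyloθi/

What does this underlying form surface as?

[ililɤθi]

/y/ harmonizes with /i/ ([-round]) → [i]
/o/ harmonizes with /i/ ([-round]) → [ɤ]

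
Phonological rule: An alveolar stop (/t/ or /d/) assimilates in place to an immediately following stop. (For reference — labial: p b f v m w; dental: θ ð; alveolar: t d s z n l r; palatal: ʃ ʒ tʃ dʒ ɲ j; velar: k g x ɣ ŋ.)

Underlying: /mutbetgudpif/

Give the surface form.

/t/ before /b/ (labial) → [p]
/t/ before /g/ (velar) → [k]
/d/ before /p/ (labial) → [b]

[mupbekgubpif]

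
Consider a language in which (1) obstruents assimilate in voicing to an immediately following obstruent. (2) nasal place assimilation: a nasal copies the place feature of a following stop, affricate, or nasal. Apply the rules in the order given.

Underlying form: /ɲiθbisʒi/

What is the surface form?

Rule 1: /θ/ before /b/ (voiced) → [ð]
Rule 1: /s/ before /ʒ/ (voiced) → [z]
After rule 1: ɲiðbizʒi
Rule 2: no segment meets the rule's conditions; no change.

[ɲiðbizʒi]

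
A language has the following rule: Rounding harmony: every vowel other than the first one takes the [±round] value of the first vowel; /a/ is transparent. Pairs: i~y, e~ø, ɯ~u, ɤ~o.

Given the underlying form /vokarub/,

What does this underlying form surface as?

no segment meets the rule's conditions; no change.

[vokarub]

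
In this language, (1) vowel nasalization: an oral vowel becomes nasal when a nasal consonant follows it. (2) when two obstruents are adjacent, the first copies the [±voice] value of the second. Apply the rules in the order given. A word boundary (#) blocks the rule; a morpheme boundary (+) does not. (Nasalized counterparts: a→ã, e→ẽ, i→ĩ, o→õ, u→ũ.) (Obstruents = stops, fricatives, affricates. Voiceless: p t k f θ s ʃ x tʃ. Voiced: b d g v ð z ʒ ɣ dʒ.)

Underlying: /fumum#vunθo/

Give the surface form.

Rule 1: /u/ before nasal /m/ → [ũ]
Rule 1: /u/ before nasal /m/ → [ũ]
Rule 1: /u/ before nasal /n/ → [ũ]
After rule 1: fũmũm#vũnθo
Rule 2: no segment meets the rule's conditions; no change.

[fũmũm#vũnθo]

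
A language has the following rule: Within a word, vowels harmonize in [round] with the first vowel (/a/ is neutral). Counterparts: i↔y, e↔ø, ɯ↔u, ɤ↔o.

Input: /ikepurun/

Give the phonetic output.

[ikepɯrɯn]

/u/ harmonizes with /i/ ([-round]) → [ɯ]
/u/ harmonizes with /i/ ([-round]) → [ɯ]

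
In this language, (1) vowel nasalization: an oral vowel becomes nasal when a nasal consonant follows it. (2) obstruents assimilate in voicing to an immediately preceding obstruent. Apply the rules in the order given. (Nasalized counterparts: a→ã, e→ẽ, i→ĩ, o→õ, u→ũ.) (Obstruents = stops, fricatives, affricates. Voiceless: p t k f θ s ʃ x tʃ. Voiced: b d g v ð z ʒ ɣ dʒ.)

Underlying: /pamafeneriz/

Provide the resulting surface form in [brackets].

Rule 1: /a/ before nasal /m/ → [ã]
Rule 1: /e/ before nasal /n/ → [ẽ]
After rule 1: pãmafẽneriz
Rule 2: no segment meets the rule's conditions; no change.

[pãmafẽneriz]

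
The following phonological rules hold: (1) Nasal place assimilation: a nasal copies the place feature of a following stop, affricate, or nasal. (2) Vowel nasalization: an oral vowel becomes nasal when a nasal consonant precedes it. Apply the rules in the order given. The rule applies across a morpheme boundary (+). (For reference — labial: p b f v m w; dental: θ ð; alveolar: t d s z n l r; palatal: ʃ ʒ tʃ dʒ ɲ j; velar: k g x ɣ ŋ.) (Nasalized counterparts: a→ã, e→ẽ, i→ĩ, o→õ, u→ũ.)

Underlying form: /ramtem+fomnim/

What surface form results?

[rantem+fonnĩm]

Rule 1: /m/ before /t/ (alveolar) → [n]
Rule 1: /m/ before /n/ (alveolar) → [n]
After rule 1: rantem+fonnim
Rule 2: /i/ after nasal /n/ → [ĩ]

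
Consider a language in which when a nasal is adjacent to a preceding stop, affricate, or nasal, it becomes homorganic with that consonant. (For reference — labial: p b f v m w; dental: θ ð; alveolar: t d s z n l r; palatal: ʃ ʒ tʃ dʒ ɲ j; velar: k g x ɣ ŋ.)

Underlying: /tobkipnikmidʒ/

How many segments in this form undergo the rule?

/n/ after /p/ (labial) → [m]
/m/ after /k/ (velar) → [ŋ]
2 segments change.

2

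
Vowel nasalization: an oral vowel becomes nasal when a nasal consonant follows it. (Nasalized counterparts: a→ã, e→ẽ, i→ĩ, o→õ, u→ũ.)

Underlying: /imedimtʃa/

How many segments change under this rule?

2

/i/ before nasal /m/ → [ĩ]
/i/ before nasal /m/ → [ĩ]
2 segments change.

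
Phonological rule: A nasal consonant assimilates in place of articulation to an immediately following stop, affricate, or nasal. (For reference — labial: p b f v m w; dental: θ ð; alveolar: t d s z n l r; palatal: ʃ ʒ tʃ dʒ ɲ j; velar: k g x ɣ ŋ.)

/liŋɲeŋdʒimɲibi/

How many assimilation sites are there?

/ŋ/ before /ɲ/ (palatal) → [ɲ]
/ŋ/ before /dʒ/ (palatal) → [ɲ]
/m/ before /ɲ/ (palatal) → [ɲ]
3 segments change.

3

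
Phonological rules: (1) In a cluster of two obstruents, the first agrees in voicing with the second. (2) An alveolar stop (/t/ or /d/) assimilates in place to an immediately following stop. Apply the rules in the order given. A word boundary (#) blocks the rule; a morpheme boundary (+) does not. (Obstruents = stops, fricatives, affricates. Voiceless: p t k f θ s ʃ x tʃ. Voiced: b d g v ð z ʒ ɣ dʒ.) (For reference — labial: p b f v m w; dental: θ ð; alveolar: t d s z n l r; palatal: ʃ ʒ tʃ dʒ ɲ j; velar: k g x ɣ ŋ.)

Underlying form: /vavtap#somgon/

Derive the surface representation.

[vaftap#somgon]

Rule 1: /v/ before /t/ (voiceless) → [f]
After rule 1: vaftap#somgon
Rule 2: no segment meets the rule's conditions; no change.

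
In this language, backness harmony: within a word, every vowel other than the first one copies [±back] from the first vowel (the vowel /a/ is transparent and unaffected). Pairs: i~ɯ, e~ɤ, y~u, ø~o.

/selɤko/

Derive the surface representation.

[selekø]

/ɤ/ harmonizes with /e/ ([-back]) → [e]
/o/ harmonizes with /e/ ([-back]) → [ø]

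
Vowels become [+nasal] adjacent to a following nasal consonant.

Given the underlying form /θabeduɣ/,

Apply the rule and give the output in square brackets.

no segment meets the rule's conditions; no change.

[θabeduɣ]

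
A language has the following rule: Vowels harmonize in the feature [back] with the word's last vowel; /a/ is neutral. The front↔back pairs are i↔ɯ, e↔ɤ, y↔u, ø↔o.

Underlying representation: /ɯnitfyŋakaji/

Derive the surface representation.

[initfyŋakaji]

/ɯ/ harmonizes with /i/ ([-back]) → [i]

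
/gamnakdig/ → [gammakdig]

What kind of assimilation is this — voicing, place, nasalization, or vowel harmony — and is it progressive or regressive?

/n/→[m].
Each target copies a feature from the preceding segment, so the direction is progressive.

place assimilation, progressive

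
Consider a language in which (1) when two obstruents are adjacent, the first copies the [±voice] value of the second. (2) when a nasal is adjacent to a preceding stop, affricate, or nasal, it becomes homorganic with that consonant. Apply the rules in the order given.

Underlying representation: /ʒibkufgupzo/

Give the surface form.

[ʒipkuvgubzo]

Rule 1: /b/ before /k/ (voiceless) → [p]
Rule 1: /f/ before /g/ (voiced) → [v]
Rule 1: /p/ before /z/ (voiced) → [b]
After rule 1: ʒipkuvgubzo
Rule 2: no segment meets the rule's conditions; no change.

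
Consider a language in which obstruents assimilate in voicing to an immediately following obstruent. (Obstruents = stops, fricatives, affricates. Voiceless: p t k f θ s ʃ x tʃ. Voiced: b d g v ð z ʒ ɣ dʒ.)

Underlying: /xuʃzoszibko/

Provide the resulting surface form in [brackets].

/ʃ/ before /z/ (voiced) → [ʒ]
/s/ before /z/ (voiced) → [z]
/b/ before /k/ (voiceless) → [p]

[xuʒzozzipko]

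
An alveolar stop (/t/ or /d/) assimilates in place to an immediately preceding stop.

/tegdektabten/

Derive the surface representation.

/d/ after /g/ (velar) → [g]
/t/ after /k/ (velar) → [k]
/t/ after /b/ (labial) → [p]

[teggekkabpen]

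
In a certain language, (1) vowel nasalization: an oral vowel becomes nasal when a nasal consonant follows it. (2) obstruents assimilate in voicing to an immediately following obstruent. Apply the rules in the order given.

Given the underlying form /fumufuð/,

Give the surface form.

[fũmufuð]

Rule 1: /u/ before nasal /m/ → [ũ]
After rule 1: fũmufuð
Rule 2: no segment meets the rule's conditions; no change.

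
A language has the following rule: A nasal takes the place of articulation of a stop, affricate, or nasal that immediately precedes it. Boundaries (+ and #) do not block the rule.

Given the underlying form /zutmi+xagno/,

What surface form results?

[zutni+xagŋo]

/m/ after /t/ (alveolar) → [n]
/n/ after /g/ (velar) → [ŋ]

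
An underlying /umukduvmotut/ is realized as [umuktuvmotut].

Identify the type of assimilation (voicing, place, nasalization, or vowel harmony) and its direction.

/d/→[t].
Each target copies a feature from the preceding segment, so the direction is progressive.

voicing assimilation, progressive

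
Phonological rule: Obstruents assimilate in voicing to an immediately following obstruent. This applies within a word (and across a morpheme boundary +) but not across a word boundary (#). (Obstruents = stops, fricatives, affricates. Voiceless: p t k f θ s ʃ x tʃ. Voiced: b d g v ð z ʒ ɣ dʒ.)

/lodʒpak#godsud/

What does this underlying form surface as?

/dʒ/ before /p/ (voiceless) → [tʃ]
/d/ before /s/ (voiceless) → [t]

[lotʃpak#gotsud]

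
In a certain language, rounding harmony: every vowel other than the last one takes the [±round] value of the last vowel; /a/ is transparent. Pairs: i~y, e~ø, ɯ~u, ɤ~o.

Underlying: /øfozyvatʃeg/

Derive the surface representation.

/ø/ harmonizes with /e/ ([-round]) → [e]
/o/ harmonizes with /e/ ([-round]) → [ɤ]
/y/ harmonizes with /e/ ([-round]) → [i]

[efɤzivatʃeg]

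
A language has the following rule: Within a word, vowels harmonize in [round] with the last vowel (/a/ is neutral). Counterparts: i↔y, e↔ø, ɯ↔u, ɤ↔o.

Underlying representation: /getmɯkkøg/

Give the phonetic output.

[gøtmukkøg]

/e/ harmonizes with /ø/ ([+round]) → [ø]
/ɯ/ harmonizes with /ø/ ([+round]) → [u]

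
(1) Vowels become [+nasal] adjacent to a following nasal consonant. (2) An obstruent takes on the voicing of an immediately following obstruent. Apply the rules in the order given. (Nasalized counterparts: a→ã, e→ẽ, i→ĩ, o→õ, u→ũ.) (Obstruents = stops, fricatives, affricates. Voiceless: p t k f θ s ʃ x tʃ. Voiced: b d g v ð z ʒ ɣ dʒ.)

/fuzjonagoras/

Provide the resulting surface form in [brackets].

Rule 1: /o/ before nasal /n/ → [õ]
After rule 1: fuzjõnagoras
Rule 2: no segment meets the rule's conditions; no change.

[fuzjõnagoras]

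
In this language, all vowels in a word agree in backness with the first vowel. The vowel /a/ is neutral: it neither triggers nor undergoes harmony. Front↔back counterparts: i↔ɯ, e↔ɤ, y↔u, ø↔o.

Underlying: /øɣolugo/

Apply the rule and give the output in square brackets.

/o/ harmonizes with /ø/ ([-back]) → [ø]
/u/ harmonizes with /ø/ ([-back]) → [y]
/o/ harmonizes with /ø/ ([-back]) → [ø]

[øɣølygø]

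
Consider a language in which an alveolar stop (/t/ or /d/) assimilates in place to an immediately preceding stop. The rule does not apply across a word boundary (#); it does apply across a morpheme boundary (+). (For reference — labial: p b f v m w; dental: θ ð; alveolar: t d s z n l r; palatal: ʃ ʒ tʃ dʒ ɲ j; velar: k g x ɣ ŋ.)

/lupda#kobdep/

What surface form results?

/d/ after /p/ (labial) → [b]
/d/ after /b/ (labial) → [b]

[lupba#kobbep]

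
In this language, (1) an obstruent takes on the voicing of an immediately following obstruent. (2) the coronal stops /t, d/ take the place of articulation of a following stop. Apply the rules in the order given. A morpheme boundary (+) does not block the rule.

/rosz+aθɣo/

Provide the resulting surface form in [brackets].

[rozz+aðɣo]

Rule 1: /s/ before /z/ (voiced) → [z]
Rule 1: /θ/ before /ɣ/ (voiced) → [ð]
After rule 1: rozz+aðɣo
Rule 2: no segment meets the rule's conditions; no change.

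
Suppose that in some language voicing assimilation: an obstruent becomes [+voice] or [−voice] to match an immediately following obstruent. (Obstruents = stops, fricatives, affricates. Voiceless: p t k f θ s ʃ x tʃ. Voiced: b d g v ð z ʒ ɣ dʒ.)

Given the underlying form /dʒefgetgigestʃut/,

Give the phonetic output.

/f/ before /g/ (voiced) → [v]
/t/ before /g/ (voiced) → [d]

[dʒevgedgigestʃut]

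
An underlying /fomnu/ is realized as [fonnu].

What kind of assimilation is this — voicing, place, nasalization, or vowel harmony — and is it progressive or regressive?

/m/→[n].
Each target copies a feature from the following segment, so the direction is regressive.

place assimilation, regressive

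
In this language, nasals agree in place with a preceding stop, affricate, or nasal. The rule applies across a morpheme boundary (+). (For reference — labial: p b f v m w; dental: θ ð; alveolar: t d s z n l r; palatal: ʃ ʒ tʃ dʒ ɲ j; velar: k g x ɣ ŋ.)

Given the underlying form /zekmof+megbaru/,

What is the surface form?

[zekŋof+megbaru]

/m/ after /k/ (velar) → [ŋ]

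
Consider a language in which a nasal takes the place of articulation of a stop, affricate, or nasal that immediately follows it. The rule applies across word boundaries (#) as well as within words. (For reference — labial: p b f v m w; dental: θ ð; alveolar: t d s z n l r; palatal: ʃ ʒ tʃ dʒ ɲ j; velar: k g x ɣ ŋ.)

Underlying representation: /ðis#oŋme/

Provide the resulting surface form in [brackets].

[ðis#omme]

/ŋ/ before /m/ (labial) → [m]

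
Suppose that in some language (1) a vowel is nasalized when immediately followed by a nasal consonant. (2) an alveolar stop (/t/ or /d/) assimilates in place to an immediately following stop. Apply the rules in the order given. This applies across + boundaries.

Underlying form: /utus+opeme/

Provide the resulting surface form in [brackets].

Rule 1: /e/ before nasal /m/ → [ẽ]
After rule 1: utus+opẽme
Rule 2: no segment meets the rule's conditions; no change.

[utus+opẽme]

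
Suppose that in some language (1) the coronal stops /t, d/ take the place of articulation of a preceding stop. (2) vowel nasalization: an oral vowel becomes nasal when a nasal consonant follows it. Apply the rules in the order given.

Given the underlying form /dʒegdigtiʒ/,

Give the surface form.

Rule 1: /d/ after /g/ (velar) → [g]
Rule 1: /t/ after /g/ (velar) → [k]
After rule 1: dʒeggigkiʒ
Rule 2: no segment meets the rule's conditions; no change.

[dʒeggigkiʒ]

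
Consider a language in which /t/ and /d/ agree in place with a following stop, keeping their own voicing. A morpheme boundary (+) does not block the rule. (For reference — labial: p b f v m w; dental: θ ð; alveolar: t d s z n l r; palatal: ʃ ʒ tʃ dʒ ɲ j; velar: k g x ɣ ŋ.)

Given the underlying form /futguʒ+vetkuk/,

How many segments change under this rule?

/t/ before /g/ (velar) → [k]
/t/ before /k/ (velar) → [k]
2 segments change.

2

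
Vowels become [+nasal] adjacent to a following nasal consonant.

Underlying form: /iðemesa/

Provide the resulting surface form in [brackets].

[iðẽmesa]

/e/ before nasal /m/ → [ẽ]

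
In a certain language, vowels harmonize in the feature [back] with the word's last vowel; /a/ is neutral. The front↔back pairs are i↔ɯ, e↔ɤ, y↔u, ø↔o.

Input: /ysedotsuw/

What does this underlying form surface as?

[usɤdotsuw]

/y/ harmonizes with /u/ ([+back]) → [u]
/e/ harmonizes with /u/ ([+back]) → [ɤ]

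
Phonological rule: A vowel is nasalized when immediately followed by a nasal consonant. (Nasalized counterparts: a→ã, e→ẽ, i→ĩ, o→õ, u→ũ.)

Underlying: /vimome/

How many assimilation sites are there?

/i/ before nasal /m/ → [ĩ]
/o/ before nasal /m/ → [õ]
2 segments change.

2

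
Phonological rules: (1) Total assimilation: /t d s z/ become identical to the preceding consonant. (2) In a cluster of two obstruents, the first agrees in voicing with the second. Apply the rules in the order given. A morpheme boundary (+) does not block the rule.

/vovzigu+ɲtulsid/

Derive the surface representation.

Rule 1: /z/ after /v/ → [v] (total assimilation)
Rule 1: /t/ after /ɲ/ → [ɲ] (total assimilation)
Rule 1: /s/ after /l/ → [l] (total assimilation)
After rule 1: vovvigu+ɲɲullid
Rule 2: no segment meets the rule's conditions; no change.

[vovvigu+ɲɲullid]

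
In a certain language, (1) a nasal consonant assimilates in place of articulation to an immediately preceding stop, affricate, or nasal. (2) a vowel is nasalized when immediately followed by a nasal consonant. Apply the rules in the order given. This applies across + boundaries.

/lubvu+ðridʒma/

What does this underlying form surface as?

Rule 1: /m/ after /dʒ/ (palatal) → [ɲ]
After rule 1: lubvu+ðridʒɲa
Rule 2: no segment meets the rule's conditions; no change.

[lubvu+ðridʒɲa]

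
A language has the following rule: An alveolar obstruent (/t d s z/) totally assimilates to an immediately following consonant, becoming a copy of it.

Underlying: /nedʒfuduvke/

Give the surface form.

no segment meets the rule's conditions; no change.

[nedʒfuduvke]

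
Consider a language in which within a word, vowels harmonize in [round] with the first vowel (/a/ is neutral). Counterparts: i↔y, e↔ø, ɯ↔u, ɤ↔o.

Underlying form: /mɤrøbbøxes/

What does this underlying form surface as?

[mɤrebbexes]

/ø/ harmonizes with /ɤ/ ([-round]) → [e]
/ø/ harmonizes with /ɤ/ ([-round]) → [e]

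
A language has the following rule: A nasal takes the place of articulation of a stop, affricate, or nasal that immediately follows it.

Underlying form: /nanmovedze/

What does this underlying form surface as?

[nammovedze]

/n/ before /m/ (labial) → [m]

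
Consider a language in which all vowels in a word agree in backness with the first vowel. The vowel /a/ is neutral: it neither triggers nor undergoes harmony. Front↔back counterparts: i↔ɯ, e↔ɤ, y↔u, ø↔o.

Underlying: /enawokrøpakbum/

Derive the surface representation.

[enawøkrøpakbym]

/o/ harmonizes with /e/ ([-back]) → [ø]
/u/ harmonizes with /e/ ([-back]) → [y]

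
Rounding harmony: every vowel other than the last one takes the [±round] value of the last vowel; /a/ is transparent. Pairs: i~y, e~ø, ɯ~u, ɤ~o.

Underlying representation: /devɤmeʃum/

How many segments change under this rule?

3

/e/ harmonizes with /u/ ([+round]) → [ø]
/ɤ/ harmonizes with /u/ ([+round]) → [o]
/e/ harmonizes with /u/ ([+round]) → [ø]
3 segments change.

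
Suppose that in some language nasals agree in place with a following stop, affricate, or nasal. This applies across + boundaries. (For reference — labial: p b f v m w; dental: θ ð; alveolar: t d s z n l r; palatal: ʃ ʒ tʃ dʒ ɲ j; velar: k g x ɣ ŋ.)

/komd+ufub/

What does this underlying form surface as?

/m/ before /d/ (alveolar) → [n]

[kond+ufub]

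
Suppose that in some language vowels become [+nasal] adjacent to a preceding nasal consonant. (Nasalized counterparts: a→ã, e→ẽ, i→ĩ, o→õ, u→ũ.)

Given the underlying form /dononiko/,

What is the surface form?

[donõnĩko]

/o/ after nasal /n/ → [õ]
/i/ after nasal /n/ → [ĩ]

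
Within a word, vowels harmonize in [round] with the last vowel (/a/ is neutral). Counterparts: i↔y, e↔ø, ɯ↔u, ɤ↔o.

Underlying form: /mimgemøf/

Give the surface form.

/i/ harmonizes with /ø/ ([+round]) → [y]
/e/ harmonizes with /ø/ ([+round]) → [ø]

[mymgømøf]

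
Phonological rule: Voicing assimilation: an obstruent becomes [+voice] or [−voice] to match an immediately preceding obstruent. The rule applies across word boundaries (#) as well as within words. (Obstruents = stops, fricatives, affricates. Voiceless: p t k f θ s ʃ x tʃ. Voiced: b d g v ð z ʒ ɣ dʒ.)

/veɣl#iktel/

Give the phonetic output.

[veɣl#iktel]

no segment meets the rule's conditions; no change.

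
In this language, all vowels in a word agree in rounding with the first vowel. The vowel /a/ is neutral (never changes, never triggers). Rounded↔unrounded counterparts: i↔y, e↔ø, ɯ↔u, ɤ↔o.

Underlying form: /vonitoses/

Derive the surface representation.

/i/ harmonizes with /o/ ([+round]) → [y]
/e/ harmonizes with /o/ ([+round]) → [ø]

[vonytosøs]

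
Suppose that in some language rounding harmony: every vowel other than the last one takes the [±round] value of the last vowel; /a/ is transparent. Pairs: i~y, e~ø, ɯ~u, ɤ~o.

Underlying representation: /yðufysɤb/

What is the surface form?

/y/ harmonizes with /ɤ/ ([-round]) → [i]
/u/ harmonizes with /ɤ/ ([-round]) → [ɯ]
/y/ harmonizes with /ɤ/ ([-round]) → [i]

[iðɯfisɤb]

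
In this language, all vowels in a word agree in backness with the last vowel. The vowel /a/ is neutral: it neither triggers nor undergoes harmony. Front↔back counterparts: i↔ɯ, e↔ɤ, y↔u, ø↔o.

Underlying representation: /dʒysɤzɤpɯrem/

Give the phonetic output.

/ɤ/ harmonizes with /e/ ([-back]) → [e]
/ɤ/ harmonizes with /e/ ([-back]) → [e]
/ɯ/ harmonizes with /e/ ([-back]) → [i]

[dʒysezepirem]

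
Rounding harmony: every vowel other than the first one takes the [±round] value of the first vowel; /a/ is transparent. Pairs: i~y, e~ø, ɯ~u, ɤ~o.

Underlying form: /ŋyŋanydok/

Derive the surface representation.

[ŋyŋanydok]

no segment meets the rule's conditions; no change.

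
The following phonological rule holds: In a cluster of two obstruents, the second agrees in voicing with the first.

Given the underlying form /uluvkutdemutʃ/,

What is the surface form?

/k/ after /v/ (voiced) → [g]
/d/ after /t/ (voiceless) → [t]

[uluvguttemutʃ]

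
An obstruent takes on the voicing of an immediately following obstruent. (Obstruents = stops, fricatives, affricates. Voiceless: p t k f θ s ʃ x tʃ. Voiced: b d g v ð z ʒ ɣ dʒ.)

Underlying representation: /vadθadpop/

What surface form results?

/d/ before /θ/ (voiceless) → [t]
/d/ before /p/ (voiceless) → [t]

[vatθatpop]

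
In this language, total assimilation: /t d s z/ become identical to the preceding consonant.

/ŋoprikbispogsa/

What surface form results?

/s/ after /g/ → [g] (total assimilation)

[ŋoprikbispogga]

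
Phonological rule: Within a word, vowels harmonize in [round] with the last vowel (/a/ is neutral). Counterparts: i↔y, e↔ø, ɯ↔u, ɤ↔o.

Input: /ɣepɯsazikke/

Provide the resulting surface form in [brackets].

no segment meets the rule's conditions; no change.

[ɣepɯsazikke]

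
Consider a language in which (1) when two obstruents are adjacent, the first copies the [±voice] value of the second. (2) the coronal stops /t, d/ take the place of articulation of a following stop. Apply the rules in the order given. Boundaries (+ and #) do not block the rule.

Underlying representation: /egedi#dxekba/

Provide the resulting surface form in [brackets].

[egedi#txegba]

Rule 1: /d/ before /x/ (voiceless) → [t]
Rule 1: /k/ before /b/ (voiced) → [g]
After rule 1: egedi#txegba
Rule 2: no segment meets the rule's conditions; no change.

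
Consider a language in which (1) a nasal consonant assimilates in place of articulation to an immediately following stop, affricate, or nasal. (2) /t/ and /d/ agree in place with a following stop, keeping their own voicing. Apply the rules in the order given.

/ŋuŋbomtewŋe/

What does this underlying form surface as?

[ŋumbontewŋe]

Rule 1: /ŋ/ before /b/ (labial) → [m]
Rule 1: /m/ before /t/ (alveolar) → [n]
After rule 1: ŋumbontewŋe
Rule 2: no segment meets the rule's conditions; no change.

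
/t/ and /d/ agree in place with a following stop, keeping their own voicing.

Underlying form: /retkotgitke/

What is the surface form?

[rekkokgikke]

/t/ before /k/ (velar) → [k]
/t/ before /g/ (velar) → [k]
/t/ before /k/ (velar) → [k]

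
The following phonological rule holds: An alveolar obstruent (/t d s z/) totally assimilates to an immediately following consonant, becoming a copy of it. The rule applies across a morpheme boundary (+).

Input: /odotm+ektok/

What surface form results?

/t/ before /m/ → [m] (total assimilation)

[odomm+ektok]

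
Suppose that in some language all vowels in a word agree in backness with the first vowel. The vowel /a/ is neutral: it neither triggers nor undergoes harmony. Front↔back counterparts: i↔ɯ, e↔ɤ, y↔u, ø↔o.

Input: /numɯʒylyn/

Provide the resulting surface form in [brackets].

[numɯʒulun]

/y/ harmonizes with /u/ ([+back]) → [u]
/y/ harmonizes with /u/ ([+back]) → [u]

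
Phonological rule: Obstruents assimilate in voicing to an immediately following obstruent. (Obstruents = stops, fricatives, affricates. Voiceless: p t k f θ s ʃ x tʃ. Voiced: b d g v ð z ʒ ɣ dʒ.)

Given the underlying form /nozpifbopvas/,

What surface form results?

[nospivbobvas]

/z/ before /p/ (voiceless) → [s]
/f/ before /b/ (voiced) → [v]
/p/ before /v/ (voiced) → [b]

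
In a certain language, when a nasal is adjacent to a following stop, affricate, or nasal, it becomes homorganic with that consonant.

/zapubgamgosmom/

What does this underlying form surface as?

[zapubgaŋgosmom]

/m/ before /g/ (velar) → [ŋ]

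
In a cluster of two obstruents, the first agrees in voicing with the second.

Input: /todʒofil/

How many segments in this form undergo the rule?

0

No segment meets the rule's conditions.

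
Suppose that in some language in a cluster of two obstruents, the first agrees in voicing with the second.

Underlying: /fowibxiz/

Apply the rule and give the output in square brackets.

/b/ before /x/ (voiceless) → [p]

[fowipxiz]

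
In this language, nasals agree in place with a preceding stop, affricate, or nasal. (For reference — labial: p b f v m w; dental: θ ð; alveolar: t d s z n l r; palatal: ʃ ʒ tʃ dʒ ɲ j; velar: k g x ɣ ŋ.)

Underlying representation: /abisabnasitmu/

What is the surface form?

[abisabmasitnu]

/n/ after /b/ (labial) → [m]
/m/ after /t/ (alveolar) → [n]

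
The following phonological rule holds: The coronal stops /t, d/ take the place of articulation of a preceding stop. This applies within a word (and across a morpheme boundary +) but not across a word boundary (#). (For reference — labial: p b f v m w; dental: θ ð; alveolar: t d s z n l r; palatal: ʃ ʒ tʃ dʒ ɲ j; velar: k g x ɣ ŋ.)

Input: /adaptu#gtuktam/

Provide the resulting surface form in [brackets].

[adappu#gkukkam]

/t/ after /p/ (labial) → [p]
/t/ after /g/ (velar) → [k]
/t/ after /k/ (velar) → [k]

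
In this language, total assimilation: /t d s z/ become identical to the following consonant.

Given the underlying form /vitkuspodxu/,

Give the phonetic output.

[vikkuppoxxu]

/t/ before /k/ → [k] (total assimilation)
/s/ before /p/ → [p] (total assimilation)
/d/ before /x/ → [x] (total assimilation)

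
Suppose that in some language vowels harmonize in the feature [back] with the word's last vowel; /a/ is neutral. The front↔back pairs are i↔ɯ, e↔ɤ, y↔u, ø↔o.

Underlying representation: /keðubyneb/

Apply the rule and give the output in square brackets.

[keðybyneb]

/u/ harmonizes with /e/ ([-back]) → [y]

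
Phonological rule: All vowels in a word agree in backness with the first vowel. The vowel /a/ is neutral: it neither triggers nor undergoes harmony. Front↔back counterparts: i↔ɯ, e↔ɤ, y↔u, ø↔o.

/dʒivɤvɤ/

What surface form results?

/ɤ/ harmonizes with /i/ ([-back]) → [e]
/ɤ/ harmonizes with /i/ ([-back]) → [e]

[dʒiveve]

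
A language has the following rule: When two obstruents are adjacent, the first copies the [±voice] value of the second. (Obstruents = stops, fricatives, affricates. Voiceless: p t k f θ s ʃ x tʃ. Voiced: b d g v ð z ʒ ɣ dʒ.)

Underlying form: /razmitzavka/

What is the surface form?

[razmidzafka]

/t/ before /z/ (voiced) → [d]
/v/ before /k/ (voiceless) → [f]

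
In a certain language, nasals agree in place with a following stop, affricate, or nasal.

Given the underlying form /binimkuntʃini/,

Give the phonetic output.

[biniŋkuɲtʃini]

/m/ before /k/ (velar) → [ŋ]
/n/ before /tʃ/ (palatal) → [ɲ]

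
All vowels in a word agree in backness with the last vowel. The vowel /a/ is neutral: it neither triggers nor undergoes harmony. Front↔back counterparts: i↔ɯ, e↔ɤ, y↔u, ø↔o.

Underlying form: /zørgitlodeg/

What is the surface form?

/o/ harmonizes with /e/ ([-back]) → [ø]

[zørgitlødeg]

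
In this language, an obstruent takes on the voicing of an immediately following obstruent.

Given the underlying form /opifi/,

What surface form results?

[opifi]

no segment meets the rule's conditions; no change.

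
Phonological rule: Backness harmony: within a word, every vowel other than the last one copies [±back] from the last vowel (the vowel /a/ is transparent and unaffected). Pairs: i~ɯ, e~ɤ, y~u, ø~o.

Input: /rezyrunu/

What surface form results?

[rɤzurunu]

/e/ harmonizes with /u/ ([+back]) → [ɤ]
/y/ harmonizes with /u/ ([+back]) → [u]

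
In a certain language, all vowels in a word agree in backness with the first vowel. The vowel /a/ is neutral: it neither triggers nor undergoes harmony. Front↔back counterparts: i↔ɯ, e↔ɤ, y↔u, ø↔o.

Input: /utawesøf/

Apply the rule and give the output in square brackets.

[utawɤsof]

/e/ harmonizes with /u/ ([+back]) → [ɤ]
/ø/ harmonizes with /u/ ([+back]) → [o]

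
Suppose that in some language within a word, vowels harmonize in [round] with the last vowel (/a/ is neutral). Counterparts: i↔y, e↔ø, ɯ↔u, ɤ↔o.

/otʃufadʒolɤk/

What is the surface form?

[ɤtʃɯfadʒɤlɤk]

/o/ harmonizes with /ɤ/ ([-round]) → [ɤ]
/u/ harmonizes with /ɤ/ ([-round]) → [ɯ]
/o/ harmonizes with /ɤ/ ([-round]) → [ɤ]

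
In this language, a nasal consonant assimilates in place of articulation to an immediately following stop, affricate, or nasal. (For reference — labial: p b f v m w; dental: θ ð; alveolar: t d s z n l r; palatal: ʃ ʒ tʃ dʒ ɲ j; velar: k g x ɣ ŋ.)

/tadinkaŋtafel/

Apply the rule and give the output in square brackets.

/n/ before /k/ (velar) → [ŋ]
/ŋ/ before /t/ (alveolar) → [n]

[tadiŋkantafel]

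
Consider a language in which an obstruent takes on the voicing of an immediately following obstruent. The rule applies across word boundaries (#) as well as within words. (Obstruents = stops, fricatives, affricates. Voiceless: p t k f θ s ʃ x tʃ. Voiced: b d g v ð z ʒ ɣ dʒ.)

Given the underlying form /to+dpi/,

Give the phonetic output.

/d/ before /p/ (voiceless) → [t]

[to+tpi]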